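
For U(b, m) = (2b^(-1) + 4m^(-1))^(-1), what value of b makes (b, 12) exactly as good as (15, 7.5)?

b = 6

U depends on (b, m) only through S = 2b^(-1) + 4m^(-1), so equal utility means equal S. At (15, 7.5): S = 2/3.
With m = 12: 4·12^(-1) = 1/3, so 2b^(-1) = 2/3 − 1/3 = 1/3, i.e. b^(-1) = 1/6.
Hence b = 1/(1/6) = 6.
Check: U(6, 12) = 1.5.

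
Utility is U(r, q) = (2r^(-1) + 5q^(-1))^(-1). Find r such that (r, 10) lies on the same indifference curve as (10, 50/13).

r = 2

U depends on (r, q) only through S = 2r^(-1) + 5q^(-1), so equal utility means equal S. At (10, 50/13): S = 1.5.
With q = 10: 5·10^(-1) = 0.5, so 2r^(-1) = 1.5 − 0.5 = 1, i.e. r^(-1) = 0.5.
Hence r = 1/0.5 = 2.
Check: U(2, 10) = 0.6667.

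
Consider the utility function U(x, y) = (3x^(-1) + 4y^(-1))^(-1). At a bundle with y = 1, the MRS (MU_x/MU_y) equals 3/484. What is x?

For CES with ρ = -1, MRS = (3/4)·(y/x)^2.
Setting (3/4)·(1/x)^2 = 3/484 gives (1/x)^2 = 1/121, so 1/x = 1/11 and x = 11.

x = 11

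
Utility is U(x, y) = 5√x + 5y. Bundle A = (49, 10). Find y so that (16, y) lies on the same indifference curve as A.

U(49, 10) = 85.
Set U(16, y) = 85 and solve.
With x = 16: √16 = 4, so 5y = 85 − 5·4 = 65 and y = 13.
Check: U(16, 13) = 85.

y = 13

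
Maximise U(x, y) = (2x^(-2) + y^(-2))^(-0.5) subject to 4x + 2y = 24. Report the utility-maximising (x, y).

For CES with ρ = -2, MRS = (2/1)·(y/x)^3.
Tangency: set MRS = p_x/p_y = 4/2 = 2.
So (y/x)^3 = 1; taking the cube root, y/x = 1, i.e. y = x.
Substitute into the budget 4·x + 2·y = 24: 6·x = 24, so x* = 4 and y* = 4.

x* = 4, y* = 4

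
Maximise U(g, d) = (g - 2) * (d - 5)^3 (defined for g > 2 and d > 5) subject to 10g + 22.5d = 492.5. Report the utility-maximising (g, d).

MU_g = (d−5)^3, MU_d = 3·(g−2)·(d−5)^2.
MRS = (1/3)·(d−5)/(g−2).
Tangency: set MRS = p_g/p_d = 10/22.5 = 4/9.
So (1/3)·(d − 5)/(g − 2) = 4/9, i.e. (d − 5) = (4/3)·(g − 2).
Rewrite the budget in excess-of-subsistence terms: 10·(g − 2) + 22.5·(d − 5) = 492.5 − 10·2 − 22.5·5 = 360.
Substituting, 40·(g − 2) = 360, so g − 2 = 9 and g* = 11.
Then d − 5 = (4/3)·9 = 12, so d* = 17.

g* = 11, d* = 17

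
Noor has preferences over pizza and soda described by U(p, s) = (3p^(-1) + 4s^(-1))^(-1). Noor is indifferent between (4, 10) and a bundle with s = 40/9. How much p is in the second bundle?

p = 12

U depends on (p, s) only through S = 3p^(-1) + 4s^(-1), so equal utility means equal S. At (4, 10): S = 1.15.
With s = 40/9: 4·(40/9)^(-1) = 0.9, so 3p^(-1) = 1.15 − 0.9 = 0.25, i.e. p^(-1) = 1/12.
Hence p = 1/(1/12) = 12.
Check: U(12, 40/9) = 0.8696.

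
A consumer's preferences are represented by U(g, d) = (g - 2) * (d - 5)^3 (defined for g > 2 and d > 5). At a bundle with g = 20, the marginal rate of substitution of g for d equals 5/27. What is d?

d = 15

MU_g = (d−5)^3, MU_d = 3·(g−2)·(d−5)^2.
MRS = (1/3)·(d−5)/(g−2).
Substitute g = 20: MRS = (d − 5)/54. Setting this equal to 5/27 gives d − 5 = (5/27)·54 = 10, so d = 15.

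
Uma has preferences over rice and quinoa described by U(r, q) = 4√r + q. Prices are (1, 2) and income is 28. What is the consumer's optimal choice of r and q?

r* = 16, q* = 6

MU_r = 4/(2√r), MU_q = 1.
MRS = 4/(2√r) ÷ 1.
Tangency: set MRS = p_r/p_q = 1/2 = 0.5.
MRS depends only on r: 2/√r = 0.5 ⇒ √r = 2/0.5 = 4 ⇒ r* = 16.
From the budget, 2·q = 28 − 1·16 = 12, so q* = 6.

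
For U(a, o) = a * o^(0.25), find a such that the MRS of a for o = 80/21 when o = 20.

a = 21

MU_a = o^(0.25) and MU_o = 0.25·a·o^(-0.75).
MRS = MU_a/MU_o = (4)·o/a.
Substitute o = 20: MRS = 80/a. Setting 80/a = 80/21 gives a = 80/(80/21) = 21.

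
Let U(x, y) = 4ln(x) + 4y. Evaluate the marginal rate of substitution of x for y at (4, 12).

MRS = 0.25

MU_x = 4/x, MU_y = 4.
MRS = 4/x ÷ 4.
At (4, 12): MRS = 0.25.
That is, one extra unit of x is worth 0.25 units of y at the margin.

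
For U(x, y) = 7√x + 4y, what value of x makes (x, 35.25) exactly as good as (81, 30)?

x = 36

U(81, 30) = 183.
Set U(x, 35.25) = 183 and solve.
With y = 35.25: 7√x = 183 − 4·35.25 = 42, so √x = 6 and x = 36.
Check: U(36, 35.25) = 183.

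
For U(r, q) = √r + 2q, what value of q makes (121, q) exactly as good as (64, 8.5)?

U(64, 8.5) = 25.
Set U(121, q) = 25 and solve.
With r = 121: √121 = 11, so 2q = 25 − 11 = 14 and q = 7.
Check: U(121, 7) = 25.

q = 7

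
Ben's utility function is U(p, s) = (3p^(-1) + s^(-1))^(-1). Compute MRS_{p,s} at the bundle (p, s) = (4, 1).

For CES with ρ = -1, MRS = (3/1)·(s/p)^2.
At (4, 1): MRS = 3/16.
That is, one extra unit of p is worth 3/16 units of s at the margin.

MRS = 3/16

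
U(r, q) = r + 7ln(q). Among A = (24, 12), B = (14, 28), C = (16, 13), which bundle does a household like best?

Bundle A

Evaluate utility at each bundle:
U(A) = 41.394.
U(B) = 37.325.
U(C) = 33.955.
Highest utility is A, so A ≻ B ≻ C.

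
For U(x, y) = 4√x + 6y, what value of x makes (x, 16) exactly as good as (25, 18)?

U(25, 18) = 128.
Set U(x, 16) = 128 and solve.
With y = 16: 4√x = 128 − 6·16 = 32, so √x = 8 and x = 64.
Check: U(64, 16) = 128.

x = 64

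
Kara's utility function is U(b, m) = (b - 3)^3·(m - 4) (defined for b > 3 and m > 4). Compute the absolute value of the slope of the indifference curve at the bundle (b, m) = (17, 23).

MU_b = 3·(b−3)^2·(m−4), MU_m = (b−3)^3.
MRS = (3/1)·(m−4)/(b−3).
At (17, 23): MRS = 57/14.
That is, one extra unit of b is worth 57/14 units of m at the margin.

MRS = 57/14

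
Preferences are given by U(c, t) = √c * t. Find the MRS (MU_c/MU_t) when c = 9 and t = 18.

MRS = 1

MU_c = 0.5·c^(-0.5)·t and MU_t = √c.
MRS = MU_c/MU_t = (0.5)·t/c.
At (9, 18): MRS = 1.
So at (9, 18) the consumer would give up 1 units of t for one more unit of c.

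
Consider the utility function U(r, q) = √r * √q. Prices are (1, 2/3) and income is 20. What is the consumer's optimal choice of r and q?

r* = 10, q* = 15

MU_r = 0.5·r^(-0.5)·√q and MU_q = 0.5·√r·q^(-0.5).
MRS = MU_r/MU_q = q/r.
Tangency: set MRS = p_r/p_q = 1/(2/3) = 1.5.
So q/r = 1.5, i.e. q = 1.5·r.
Substitute into the budget 1·r + (2/3)·q = 20: 2·r = 20, so r* = 10.
Then q* = 1.5·10 = 15.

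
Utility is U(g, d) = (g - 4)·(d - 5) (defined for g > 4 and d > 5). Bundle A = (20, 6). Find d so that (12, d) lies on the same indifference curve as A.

d = 7

U(20, 6) = 16.
Set U(12, d) = 16 and solve.
With g = 12: (12 − 4) = 8, so (d − 5) = 16/8 = 2.
So d = 5 + 2 = 7.
Check: U(12, 7) = 16.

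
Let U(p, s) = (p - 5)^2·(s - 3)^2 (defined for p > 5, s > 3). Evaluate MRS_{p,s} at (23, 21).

MRS = 1

MU_p = 2·(p−5)·(s−3)^2, MU_s = 2·(p−5)^2·(s−3).
MRS = (s−3)/(p−5).
At (23, 21): MRS = 1.
So at (23, 21) the consumer would give up 1 units of s for one more unit of p.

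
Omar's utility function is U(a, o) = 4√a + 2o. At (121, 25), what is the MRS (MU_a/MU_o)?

MU_a = 4/(2√a), MU_o = 2.
MRS = 4/(2√a) ÷ 2.
At (121, 25): MRS = 1/11.
That is, one extra unit of a is worth 1/11 units of o at the margin.

MRS = 1/11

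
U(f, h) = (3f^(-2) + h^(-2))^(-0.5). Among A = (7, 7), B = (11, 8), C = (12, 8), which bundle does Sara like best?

Evaluate utility at each bundle:
U(A) = 3.500.
U(B) = 4.974.
U(C) = 5.237.
Highest utility is C, so C ≻ B ≻ A.

Bundle C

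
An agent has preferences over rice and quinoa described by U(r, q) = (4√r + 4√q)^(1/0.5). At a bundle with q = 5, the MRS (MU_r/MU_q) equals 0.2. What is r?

r = 125

For CES with ρ = 0.5, MRS = √(q/r).
Setting √(5/r) = 0.2 gives 5/r = 1/25 and r = 125.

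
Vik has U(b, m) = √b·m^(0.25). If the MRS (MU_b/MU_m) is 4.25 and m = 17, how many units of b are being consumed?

MU_b = 0.5·b^(-0.5)·m^(0.25) and MU_m = 0.25·√b·m^(-0.75).
MRS = MU_b/MU_m = (2)·m/b.
Substitute m = 17: MRS = 34/b. Setting 34/b = 4.25 gives b = 34/4.25 = 8.

b = 8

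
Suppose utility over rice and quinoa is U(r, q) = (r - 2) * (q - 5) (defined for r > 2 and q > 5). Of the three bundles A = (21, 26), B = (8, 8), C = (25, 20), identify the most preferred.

Bundle A

Evaluate utility at each bundle:
U(A) = 399.
U(B) = 18.
U(C) = 345.
Highest utility is A, so A ≻ C ≻ B.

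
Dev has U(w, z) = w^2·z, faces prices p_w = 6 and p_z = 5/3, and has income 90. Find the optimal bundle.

w* = 10, z* = 18

MU_w = 2·w·z and MU_z = w^2.
MRS = MU_w/MU_z = (2/1)·z/w.
Tangency: set MRS = p_w/p_z = 6/(5/3) = 3.6.
So (2/1)·z/w = 3.6, i.e. z = 1.8·w.
Substitute into the budget 6·w + (5/3)·z = 90: 9·w = 90, so w* = 10.
Then z* = 1.8·10 = 18.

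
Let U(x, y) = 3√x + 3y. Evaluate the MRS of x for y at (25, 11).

MU_x = 3/(2√x), MU_y = 3.
MRS = 3/(2√x) ÷ 3.
At (25, 11): MRS = 0.1.
So at (25, 11) the consumer would give up 0.1 units of y for one more unit of x.

MRS = 0.1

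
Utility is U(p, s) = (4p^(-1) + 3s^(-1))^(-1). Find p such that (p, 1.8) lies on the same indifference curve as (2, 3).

p = 3

U depends on (p, s) only through S = 4p^(-1) + 3s^(-1), so equal utility means equal S. At (2, 3): S = 3.
With s = 1.8: 3·1.8^(-1) = 5/3, so 4p^(-1) = 3 − 5/3 = 4/3, i.e. p^(-1) = 1/3.
Hence p = 1/(1/3) = 3.
Check: U(3, 1.8) = 0.3333.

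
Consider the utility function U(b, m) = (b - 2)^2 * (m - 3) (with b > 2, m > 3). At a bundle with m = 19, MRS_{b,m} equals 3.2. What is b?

MU_b = 2·(b−2)·(m−3), MU_m = (b−2)^2.
MRS = (2/1)·(m−3)/(b−2).
Substitute m = 19: MRS = 32/(b − 2). Setting this equal to 3.2 gives b − 2 = 32/3.2 = 10, so b = 12.

b = 12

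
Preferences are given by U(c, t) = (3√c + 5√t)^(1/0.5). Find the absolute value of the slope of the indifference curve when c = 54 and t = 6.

MRS = 0.2

For CES with ρ = 0.5, MRS = (3/5)·√(t/c).
At (54, 6): MRS = 0.2.
That is, one extra unit of c is worth 0.2 units of t at the margin.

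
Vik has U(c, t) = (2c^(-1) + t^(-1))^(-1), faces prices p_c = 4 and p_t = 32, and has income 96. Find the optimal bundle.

c* = 8, t* = 2

For CES with ρ = -1, MRS = (2/1)·(t/c)^2.
Tangency: set MRS = p_c/p_t = 4/32 = 0.125.
So (t/c)^2 = 1/16; taking the square root, t/c = 0.25, i.e. t = 0.25·c.
Substitute into the budget 4·c + 32·t = 96: 12·c = 96, so c* = 8 and t* = 0.25·8 = 2.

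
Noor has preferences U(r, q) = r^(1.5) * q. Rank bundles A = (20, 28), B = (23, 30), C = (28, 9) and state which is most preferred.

Evaluate utility at each bundle:
U(A) = 2504.396.
U(B) = 3309.124.
U(C) = 1333.459.
Highest utility is B, so B ≻ A ≻ C.

Bundle B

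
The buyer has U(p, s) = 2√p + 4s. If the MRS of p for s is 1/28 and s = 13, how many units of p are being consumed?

MU_p = 2/(2√p), MU_s = 4.
MRS = 2/(2√p) ÷ 4.
MRS depends only on p: 0.25/√p = 1/28 ⇒ √p = 0.25/(1/28) = 7 ⇒ p = 49.

p = 49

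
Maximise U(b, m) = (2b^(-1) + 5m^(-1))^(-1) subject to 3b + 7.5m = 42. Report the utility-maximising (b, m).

b* = 4, m* = 4

For CES with ρ = -1, MRS = (2/5)·(m/b)^2.
Tangency: set MRS = p_b/p_m = 3/7.5 = 0.4.
So (m/b)^2 = 1; taking the square root, m/b = 1, i.e. m = b.
Substitute into the budget 3·b + 7.5·m = 42: 10.5·b = 42, so b* = 4 and m* = 4.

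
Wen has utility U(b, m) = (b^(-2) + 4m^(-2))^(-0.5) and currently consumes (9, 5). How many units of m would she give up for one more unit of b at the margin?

MRS = 125/2916

For CES with ρ = -2, MRS = (1/4)·(m/b)^3.
At (9, 5): MRS = 125/2916.
That is, one extra unit of b is worth 125/2916 units of m at the margin.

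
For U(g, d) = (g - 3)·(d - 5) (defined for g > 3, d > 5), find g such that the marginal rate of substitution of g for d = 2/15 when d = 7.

g = 18

MU_g = (d−5), MU_d = (g−3).
MRS = (d−5)/(g−3).
Substitute d = 7: MRS = 2/(g − 3). Setting this equal to 2/15 gives g − 3 = 2/(2/15) = 15, so g = 18.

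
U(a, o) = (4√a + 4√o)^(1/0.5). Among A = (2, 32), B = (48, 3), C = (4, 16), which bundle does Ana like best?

Evaluate utility at each bundle:
U(A) = 800.000.
U(B) = 1200.000.
U(C) = 576.000.
Highest utility is B, so B ≻ A ≻ C.

Bundle B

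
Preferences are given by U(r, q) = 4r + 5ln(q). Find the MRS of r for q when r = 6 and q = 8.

MU_r = 4, MU_q = 5/q.
MRS = 4 ÷ (5/q).
At (6, 8): MRS = 6.4.
That is, one extra unit of r is worth 6.4 units of q at the margin.

MRS = 6.4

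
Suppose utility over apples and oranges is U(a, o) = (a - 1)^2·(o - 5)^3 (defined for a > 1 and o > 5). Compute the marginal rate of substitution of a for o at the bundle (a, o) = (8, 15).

MU_a = 2·(a−1)·(o−5)^3, MU_o = 3·(a−1)^2·(o−5)^2.
MRS = (2/3)·(o−5)/(a−1).
At (8, 15): MRS = 20/21.
So at (8, 15) the consumer would give up 20/21 units of o for one more unit of a.

MRS = 20/21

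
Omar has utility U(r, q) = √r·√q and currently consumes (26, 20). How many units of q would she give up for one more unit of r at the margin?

MRS = 10/13

MU_r = 0.5·r^(-0.5)·√q and MU_q = 0.5·√r·q^(-0.5).
MRS = MU_r/MU_q = q/r.
At (26, 20): MRS = 10/13.
So at (26, 20) the consumer would give up 10/13 units of q for one more unit of r.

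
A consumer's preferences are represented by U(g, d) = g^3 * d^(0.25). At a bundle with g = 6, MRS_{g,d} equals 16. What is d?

MU_g = 3·g^2·d^(0.25) and MU_d = 0.25·g^3·d^(-0.75).
MRS = MU_g/MU_d = (12)·d/g.
Substitute g = 6: MRS = d/0.5. Setting d/0.5 = 16 gives d = 16·0.5 = 8.

d = 8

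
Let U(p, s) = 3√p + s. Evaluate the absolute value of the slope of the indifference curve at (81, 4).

MU_p = 3/(2√p), MU_s = 1.
MRS = 3/(2√p) ÷ 1.
At (81, 4): MRS = 1/6.
That is, one extra unit of p is worth 1/6 units of s at the margin.

MRS = 1/6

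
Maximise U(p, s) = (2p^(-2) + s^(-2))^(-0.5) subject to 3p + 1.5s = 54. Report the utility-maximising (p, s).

p* = 12, s* = 12

For CES with ρ = -2, MRS = (2/1)·(s/p)^3.
Tangency: set MRS = p_p/p_s = 3/1.5 = 2.
So (s/p)^3 = 1; taking the cube root, s/p = 1, i.e. s = p.
Substitute into the budget 3·p + 1.5·s = 54: 4.5·p = 54, so p* = 12 and s* = 12.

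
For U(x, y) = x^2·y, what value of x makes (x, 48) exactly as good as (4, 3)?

U(4, 3) = 48.
Set U(x, 48) = 48 and solve.
With y = 48: x^2 = 48/48 = 1; taking the square root, x = 1.
Check: U(1, 48) = 48.

x = 1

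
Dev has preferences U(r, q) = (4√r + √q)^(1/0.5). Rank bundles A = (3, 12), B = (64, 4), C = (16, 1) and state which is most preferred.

Evaluate utility at each bundle:
U(A) = 108.000.
U(B) = 1156.000.
U(C) = 289.000.
Highest utility is B, so B ≻ C ≻ A.

Bundle B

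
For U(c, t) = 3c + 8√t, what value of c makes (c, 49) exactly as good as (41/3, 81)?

c = 19

U(41/3, 81) = 113.
Set U(c, 49) = 113 and solve.
With t = 49: √49 = 7, so 3c = 113 − 8·7 = 57 and c = 19.
Check: U(19, 49) = 113.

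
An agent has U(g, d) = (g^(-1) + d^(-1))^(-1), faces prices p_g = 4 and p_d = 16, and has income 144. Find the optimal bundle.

g* = 12, d* = 6

For CES with ρ = -1, MRS = (d/g)^2.
Tangency: set MRS = p_g/p_d = 4/16 = 0.25.
So (d/g)^2 = 0.25; taking the square root, d/g = 0.5, i.e. d = 0.5·g.
Substitute into the budget 4·g + 16·d = 144: 12·g = 144, so g* = 12 and d* = 0.5·12 = 6.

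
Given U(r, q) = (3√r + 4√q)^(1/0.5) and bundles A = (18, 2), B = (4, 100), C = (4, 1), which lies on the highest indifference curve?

Evaluate utility at each bundle:
U(A) = 338.000.
U(B) = 2116.000.
U(C) = 100.000.
Highest utility is B, so B ≻ A ≻ C.

Bundle B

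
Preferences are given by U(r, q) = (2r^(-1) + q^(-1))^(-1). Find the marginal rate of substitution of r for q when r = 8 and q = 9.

For CES with ρ = -1, MRS = (2/1)·(q/r)^2.
At (8, 9): MRS = 81/32.
That is, one extra unit of r is worth 81/32 units of q at the margin.

MRS = 81/32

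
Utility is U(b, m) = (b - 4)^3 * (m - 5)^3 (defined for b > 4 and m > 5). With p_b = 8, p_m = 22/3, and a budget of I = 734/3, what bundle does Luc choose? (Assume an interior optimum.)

b* = 15, m* = 17

MU_b = 3·(b−4)^2·(m−5)^3, MU_m = 3·(b−4)^3·(m−5)^2.
MRS = (m−5)/(b−4).
Tangency: set MRS = p_b/p_m = 8/(22/3) = 12/11.
So (m − 5)/(b − 4) = 12/11, i.e. (m − 5) = (12/11)·(b − 4).
Rewrite the budget in excess-of-subsistence terms: 8·(b − 4) + (22/3)·(m − 5) = 734/3 − 8·4 − (22/3)·5 = 176.
Substituting, 16·(b − 4) = 176, so b − 4 = 11 and b* = 15.
Then m − 5 = (12/11)·11 = 12, so m* = 17.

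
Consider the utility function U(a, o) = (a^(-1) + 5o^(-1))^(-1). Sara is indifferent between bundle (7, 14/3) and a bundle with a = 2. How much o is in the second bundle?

o = 7

U depends on (a, o) only through S = a^(-1) + 5o^(-1), so equal utility means equal S. At (7, 14/3): S = 17/14.
With a = 2: 2^(-1) = 0.5, so 5o^(-1) = 17/14 − 0.5 = 5/7, i.e. o^(-1) = 1/7.
Hence o = 1/(1/7) = 7.
Check: U(2, 7) = 0.8235.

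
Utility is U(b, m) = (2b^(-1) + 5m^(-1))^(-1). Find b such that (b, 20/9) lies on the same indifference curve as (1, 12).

b = 12

U depends on (b, m) only through S = 2b^(-1) + 5m^(-1), so equal utility means equal S. At (1, 12): S = 29/12.
With m = 20/9: 5·(20/9)^(-1) = 2.25, so 2b^(-1) = 29/12 − 2.25 = 1/6, i.e. b^(-1) = 1/12.
Hence b = 1/(1/12) = 12.
Check: U(12, 20/9) = 0.4138.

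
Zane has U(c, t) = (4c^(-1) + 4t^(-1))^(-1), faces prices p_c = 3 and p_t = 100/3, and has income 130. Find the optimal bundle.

c* = 10, t* = 3

For CES with ρ = -1, MRS = (t/c)^2.
Tangency: set MRS = p_c/p_t = 3/(100/3) = 9/100.
So (t/c)^2 = 9/100; taking the square root, t/c = 0.3, i.e. t = 0.3·c.
Substitute into the budget 3·c + (100/3)·t = 130: 13·c = 130, so c* = 10 and t* = 0.3·10 = 3.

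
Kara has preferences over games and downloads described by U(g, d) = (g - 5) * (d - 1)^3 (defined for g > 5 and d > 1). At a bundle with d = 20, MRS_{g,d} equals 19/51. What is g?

g = 22

MU_g = (d−1)^3, MU_d = 3·(g−5)·(d−1)^2.
MRS = (1/3)·(d−1)/(g−5).
Substitute d = 20: MRS = (19/3)/(g − 5). Setting this equal to 19/51 gives g − 5 = (19/3)/(19/51) = 17, so g = 22.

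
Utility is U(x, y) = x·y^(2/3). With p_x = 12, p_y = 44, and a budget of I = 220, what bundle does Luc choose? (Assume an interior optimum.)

x* = 11, y* = 2

MU_x = y^(2/3) and MU_y = 2/3·x·y^(-1/3).
MRS = MU_x/MU_y = (1.5)·y/x.
Tangency: set MRS = p_x/p_y = 12/44 = 3/11.
So (1.5)·y/x = 3/11, i.e. y = (2/11)·x.
Substitute into the budget 12·x + 44·y = 220: 20·x = 220, so x* = 11.
Then y* = (2/11)·11 = 2.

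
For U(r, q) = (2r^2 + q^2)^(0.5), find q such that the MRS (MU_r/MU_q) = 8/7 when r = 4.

For CES with ρ = 2, MRS = (2/1)·(q/r)^(-1).
Setting (2/1)·(q/4)^(-1) = 8/7 gives (q/4)^(-1) = 4/7, so q/4 = 1.75 and q = 7.

q = 7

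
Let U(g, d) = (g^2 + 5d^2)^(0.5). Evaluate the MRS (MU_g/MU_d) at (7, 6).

MRS = 7/30

For CES with ρ = 2, MRS = (1/5)·(d/g)^(-1).
At (7, 6): MRS = 7/30.
So at (7, 6) the consumer would give up 7/30 units of d for one more unit of g.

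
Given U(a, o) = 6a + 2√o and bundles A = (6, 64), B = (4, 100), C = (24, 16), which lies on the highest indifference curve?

Bundle C

Evaluate utility at each bundle:
U(A) = 52.000.
U(B) = 44.000.
U(C) = 152.000.
Highest utility is C, so C ≻ A ≻ B.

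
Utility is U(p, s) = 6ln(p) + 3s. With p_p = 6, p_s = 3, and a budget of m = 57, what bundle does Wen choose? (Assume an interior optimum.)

MU_p = 6/p, MU_s = 3.
MRS = 6/p ÷ 3.
Tangency: set MRS = p_p/p_s = 6/3 = 2.
MRS depends only on p: 2/p = 2 ⇒ p* = 2/2 = 1.
From the budget, 3·s = 57 − 6·1 = 51, so s* = 17.

p* = 1, s* = 17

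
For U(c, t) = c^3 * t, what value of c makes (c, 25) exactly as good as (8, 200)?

c = 16

U(8, 200) = 102400.
Set U(c, 25) = 102400 and solve.
With t = 25: c^3 = 102400/25 = 4096; taking the cube root, c = 16.
Check: U(16, 25) = 102400.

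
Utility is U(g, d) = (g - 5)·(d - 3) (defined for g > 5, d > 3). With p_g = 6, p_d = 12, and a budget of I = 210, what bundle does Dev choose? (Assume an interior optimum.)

g* = 17, d* = 9

MU_g = (d−3), MU_d = (g−5).
MRS = (d−3)/(g−5).
Tangency: set MRS = p_g/p_d = 6/12 = 0.5.
So (d − 3)/(g − 5) = 0.5, i.e. (d − 3) = 0.5·(g − 5).
Rewrite the budget in excess-of-subsistence terms: 6·(g − 5) + 12·(d − 3) = 210 − 6·5 − 12·3 = 144.
Substituting, 12·(g − 5) = 144, so g − 5 = 12 and g* = 17.
Then d − 3 = 0.5·12 = 6, so d* = 9.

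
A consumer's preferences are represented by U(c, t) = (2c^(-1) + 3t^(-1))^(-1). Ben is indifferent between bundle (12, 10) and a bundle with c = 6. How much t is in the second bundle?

t = 22.5

U depends on (c, t) only through S = 2c^(-1) + 3t^(-1), so equal utility means equal S. At (12, 10): S = 7/15.
With c = 6: 2·6^(-1) = 1/3, so 3t^(-1) = 7/15 − 1/3 = 2/15, i.e. t^(-1) = 2/45.
Hence t = 1/(2/45) = 22.5.
Check: U(6, 22.5) = 2.1429.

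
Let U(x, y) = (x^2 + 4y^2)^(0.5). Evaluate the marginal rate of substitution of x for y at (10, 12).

For CES with ρ = 2, MRS = (1/4)·(y/x)^(-1).
At (10, 12): MRS = 5/24.
The indifference curve has slope −5/24 at this bundle.

MRS = 5/24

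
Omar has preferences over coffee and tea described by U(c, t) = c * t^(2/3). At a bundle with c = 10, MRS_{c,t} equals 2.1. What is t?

MU_c = t^(2/3) and MU_t = 2/3·c·t^(-1/3).
MRS = MU_c/MU_t = (1.5)·t/c.
Substitute c = 10: MRS = t/(20/3). Setting t/(20/3) = 2.1 gives t = 2.1·(20/3) = 14.

t = 14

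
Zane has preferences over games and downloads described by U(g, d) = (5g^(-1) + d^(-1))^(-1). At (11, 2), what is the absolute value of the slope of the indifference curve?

For CES with ρ = -1, MRS = (5/1)·(d/g)^2.
At (11, 2): MRS = 20/121.
So at (11, 2) the consumer would give up 20/121 units of d for one more unit of g.

MRS = 20/121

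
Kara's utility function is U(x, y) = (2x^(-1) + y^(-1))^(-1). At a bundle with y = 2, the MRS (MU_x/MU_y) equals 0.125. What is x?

For CES with ρ = -1, MRS = (2/1)·(y/x)^2.
Setting (2/1)·(2/x)^2 = 0.125 gives (2/x)^2 = 1/16, so 2/x = 0.25 and x = 8.

x = 8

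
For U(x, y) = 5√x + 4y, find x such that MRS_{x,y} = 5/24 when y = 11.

x = 9

MU_x = 5/(2√x), MU_y = 4.
MRS = 5/(2√x) ÷ 4.
MRS depends only on x: 0.625/√x = 5/24 ⇒ √x = 0.625/(5/24) = 3 ⇒ x = 9.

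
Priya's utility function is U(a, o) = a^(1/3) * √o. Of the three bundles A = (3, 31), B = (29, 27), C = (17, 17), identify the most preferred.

Evaluate utility at each bundle:
U(A) = 8.030.
U(B) = 15.964.
U(C) = 10.602.
Highest utility is B, so B ≻ C ≻ A.

Bundle B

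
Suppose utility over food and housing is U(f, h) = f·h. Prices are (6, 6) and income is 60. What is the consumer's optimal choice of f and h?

MU_f = h and MU_h = f.
MRS = MU_f/MU_h = h/f.
Tangency: set MRS = p_f/p_h = 6/6 = 1.
So h/f = 1, i.e. h = f.
Substitute into the budget 6·f + 6·h = 60: 12·f = 60, so f* = 5.
Then h* = 5.

f* = 5, h* = 5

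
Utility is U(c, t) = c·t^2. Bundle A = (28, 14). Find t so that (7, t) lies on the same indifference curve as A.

t = 28

U(28, 14) = 5488.
Set U(7, t) = 5488 and solve.
With c = 7: t^2 = 5488/7 = 784; taking the square root, t = 28.
Check: U(7, 28) = 5488.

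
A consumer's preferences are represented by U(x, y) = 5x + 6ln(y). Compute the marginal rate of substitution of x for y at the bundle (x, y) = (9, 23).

MU_x = 5, MU_y = 6/y.
MRS = 5 ÷ (6/y).
At (9, 23): MRS = 115/6.
The indifference curve has slope −115/6 at this bundle.

MRS = 115/6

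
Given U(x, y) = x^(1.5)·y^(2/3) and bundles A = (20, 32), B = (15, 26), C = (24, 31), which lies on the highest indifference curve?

Bundle C

Evaluate utility at each bundle:
U(A) = 901.526.
U(B) = 509.862.
U(C) = 1160.267.
Highest utility is C, so C ≻ A ≻ B.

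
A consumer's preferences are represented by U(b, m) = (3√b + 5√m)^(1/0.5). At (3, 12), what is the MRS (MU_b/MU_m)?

For CES with ρ = 0.5, MRS = (3/5)·√(m/b).
At (3, 12): MRS = 1.2.
The indifference curve has slope −1.2 at this bundle.

MRS = 1.2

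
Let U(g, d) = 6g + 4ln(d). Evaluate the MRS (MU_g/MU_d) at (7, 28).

MU_g = 6, MU_d = 4/d.
MRS = 6 ÷ (4/d).
At (7, 28): MRS = 42.
So at (7, 28) the consumer would give up 42 units of d for one more unit of g.

MRS = 42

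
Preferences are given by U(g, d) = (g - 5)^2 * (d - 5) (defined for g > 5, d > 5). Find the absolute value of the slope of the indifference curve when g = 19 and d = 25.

MRS = 20/7

MU_g = 2·(g−5)·(d−5), MU_d = (g−5)^2.
MRS = (2/1)·(d−5)/(g−5).
At (19, 25): MRS = 20/7.
That is, one extra unit of g is worth 20/7 units of d at the margin.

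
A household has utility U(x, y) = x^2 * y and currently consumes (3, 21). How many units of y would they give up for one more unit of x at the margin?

MU_x = 2·x·y and MU_y = x^2.
MRS = MU_x/MU_y = (2/1)·y/x.
At (3, 21): MRS = 14.
The indifference curve has slope −14 at this bundle.

MRS = 14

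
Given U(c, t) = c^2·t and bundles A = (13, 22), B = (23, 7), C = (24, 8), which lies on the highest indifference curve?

Evaluate utility at each bundle:
U(A) = 3718.
U(B) = 3703.
U(C) = 4608.
Highest utility is C, so C ≻ A ≻ B.

Bundle C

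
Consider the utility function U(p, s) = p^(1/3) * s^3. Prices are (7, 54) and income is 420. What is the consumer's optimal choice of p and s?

MU_p = 1/3·p^(-2/3)·s^3 and MU_s = 3·p^(1/3)·s^2.
MRS = MU_p/MU_s = (1/9)·s/p.
Tangency: set MRS = p_p/p_s = 7/54.
So (1/9)·s/p = 7/54, i.e. s = (7/6)·p.
Substitute into the budget 7·p + 54·s = 420: 70·p = 420, so p* = 6.
Then s* = (7/6)·6 = 7.

p* = 6, s* = 7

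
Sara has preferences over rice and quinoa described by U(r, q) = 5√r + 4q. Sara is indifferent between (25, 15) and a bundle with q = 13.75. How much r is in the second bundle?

U(25, 15) = 85.
Set U(r, 13.75) = 85 and solve.
With q = 13.75: 5√r = 85 − 4·13.75 = 30, so √r = 6 and r = 36.
Check: U(36, 13.75) = 85.

r = 36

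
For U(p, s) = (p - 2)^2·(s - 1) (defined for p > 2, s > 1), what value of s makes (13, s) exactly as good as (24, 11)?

s = 41

U(24, 11) = 4840.
Set U(13, s) = 4840 and solve.
With p = 13: (13 − 2)^2 = 121, so (s − 1) = 4840/121 = 40.
So s = 1 + 40 = 41.
Check: U(13, 41) = 4840.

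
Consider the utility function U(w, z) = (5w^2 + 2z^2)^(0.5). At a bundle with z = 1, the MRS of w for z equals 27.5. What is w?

For CES with ρ = 2, MRS = (5/2)·(z/w)^(-1).
Setting (5/2)·(1/w)^(-1) = 27.5 gives (1/w)^(-1) = 11, so 1/w = 1/11 and w = 11.

w = 11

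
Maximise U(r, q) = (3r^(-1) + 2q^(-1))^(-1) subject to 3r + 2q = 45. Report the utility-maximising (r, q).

r* = 9, q* = 9

For CES with ρ = -1, MRS = (3/2)·(q/r)^2.
Tangency: set MRS = p_r/p_q = 3/2 = 1.5.
So (q/r)^2 = 1; taking the square root, q/r = 1, i.e. q = r.
Substitute into the budget 3·r + 2·q = 45: 5·r = 45, so r* = 9 and q* = 9.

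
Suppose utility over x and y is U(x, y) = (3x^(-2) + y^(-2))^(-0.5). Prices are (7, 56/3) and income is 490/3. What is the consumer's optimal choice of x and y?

x* = 10, y* = 5

For CES with ρ = -2, MRS = (3/1)·(y/x)^3.
Tangency: set MRS = p_x/p_y = 7/(56/3) = 0.375.
So (y/x)^3 = 0.125; taking the cube root, y/x = 0.5, i.e. y = 0.5·x.
Substitute into the budget 7·x + (56/3)·y = 490/3: (49/3)·x = 490/3, so x* = 10 and y* = 0.5·10 = 5.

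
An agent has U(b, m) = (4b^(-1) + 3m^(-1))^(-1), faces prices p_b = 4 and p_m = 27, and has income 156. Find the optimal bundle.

For CES with ρ = -1, MRS = (4/3)·(m/b)^2.
Tangency: set MRS = p_b/p_m = 4/27.
So (m/b)^2 = 1/9; taking the square root, m/b = 1/3, i.e. m = (1/3)·b.
Substitute into the budget 4·b + 27·m = 156: 13·b = 156, so b* = 12 and m* = (1/3)·12 = 4.

b* = 12, m* = 4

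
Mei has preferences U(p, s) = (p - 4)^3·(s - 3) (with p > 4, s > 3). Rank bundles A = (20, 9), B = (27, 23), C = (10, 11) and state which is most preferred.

Bundle B

Evaluate utility at each bundle:
U(A) = 24576.
U(B) = 243340.
U(C) = 1728.
Highest utility is B, so B ≻ A ≻ C.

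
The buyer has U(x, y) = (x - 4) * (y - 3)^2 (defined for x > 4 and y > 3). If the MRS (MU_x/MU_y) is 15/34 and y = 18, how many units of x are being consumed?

x = 21

MU_x = (y−3)^2, MU_y = 2·(x−4)·(y−3).
MRS = (1/2)·(y−3)/(x−4).
Substitute y = 18: MRS = 7.5/(x − 4). Setting this equal to 15/34 gives x − 4 = 7.5/(15/34) = 17, so x = 21.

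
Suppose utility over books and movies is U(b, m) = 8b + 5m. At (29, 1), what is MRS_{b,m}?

MRS = 1.6

MU_b = 8, MU_m = 5, so MRS = 8/5 = 1.6 at every bundle.
At (29, 1): MRS = 1.6.
That is, one extra unit of b is worth 1.6 units of m at the margin.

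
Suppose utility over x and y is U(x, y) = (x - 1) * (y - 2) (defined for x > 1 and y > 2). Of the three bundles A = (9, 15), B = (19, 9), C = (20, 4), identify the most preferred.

Bundle B

Evaluate utility at each bundle:
U(A) = 104.
U(B) = 126.
U(C) = 38.
Highest utility is B, so B ≻ A ≻ C.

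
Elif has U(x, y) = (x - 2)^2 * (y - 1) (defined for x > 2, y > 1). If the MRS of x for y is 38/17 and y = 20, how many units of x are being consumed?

x = 19

MU_x = 2·(x−2)·(y−1), MU_y = (x−2)^2.
MRS = (2/1)·(y−1)/(x−2).
Substitute y = 20: MRS = 38/(x − 2). Setting this equal to 38/17 gives x − 2 = 38/(38/17) = 17, so x = 19.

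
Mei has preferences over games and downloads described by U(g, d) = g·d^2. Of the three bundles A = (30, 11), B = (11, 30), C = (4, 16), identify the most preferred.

Bundle B

Evaluate utility at each bundle:
U(A) = 3630.
U(B) = 9900.
U(C) = 1024.
Highest utility is B, so B ≻ A ≻ C.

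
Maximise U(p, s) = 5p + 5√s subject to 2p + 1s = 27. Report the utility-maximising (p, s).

p* = 13, s* = 1

MU_p = 5, MU_s = 5/(2√s).
MRS = 5 ÷ (5/(2√s)).
Tangency: set MRS = p_p/p_s = 2/1 = 2.
MRS depends only on s: 2·√s = 2 ⇒ √s = 2/2 = 1 ⇒ s* = 1.
From the budget, 2·p = 27 − 1·1 = 26, so p* = 13.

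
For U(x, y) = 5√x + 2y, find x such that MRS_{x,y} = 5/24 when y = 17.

x = 36

MU_x = 5/(2√x), MU_y = 2.
MRS = 5/(2√x) ÷ 2.
MRS depends only on x: 1.25/√x = 5/24 ⇒ √x = 1.25/(5/24) = 6 ⇒ x = 36.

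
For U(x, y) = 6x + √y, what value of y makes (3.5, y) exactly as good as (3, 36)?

y = 9

U(3, 36) = 24.
Set U(3.5, y) = 24 and solve.
With x = 3.5: √y = 24 − 6·3.5 = 3, so √y = 3 and y = 9.
Check: U(3.5, 9) = 24.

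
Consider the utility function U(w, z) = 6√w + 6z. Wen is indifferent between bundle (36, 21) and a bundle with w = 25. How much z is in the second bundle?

z = 22

U(36, 21) = 162.
Set U(25, z) = 162 and solve.
With w = 25: √25 = 5, so 6z = 162 − 6·5 = 132 and z = 22.
Check: U(25, 22) = 162.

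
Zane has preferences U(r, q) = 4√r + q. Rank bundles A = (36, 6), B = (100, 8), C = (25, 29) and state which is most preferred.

Evaluate utility at each bundle:
U(A) = 30.000.
U(B) = 48.000.
U(C) = 49.000.
Highest utility is C, so C ≻ B ≻ A.

Bundle C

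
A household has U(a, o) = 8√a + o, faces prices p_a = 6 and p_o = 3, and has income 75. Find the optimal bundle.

MU_a = 8/(2√a), MU_o = 1.
MRS = 8/(2√a) ÷ 1.
Tangency: set MRS = p_a/p_o = 6/3 = 2.
MRS depends only on a: 4/√a = 2 ⇒ √a = 4/2 = 2 ⇒ a* = 4.
From the budget, 3·o = 75 − 6·4 = 51, so o* = 17.

a* = 4, o* = 17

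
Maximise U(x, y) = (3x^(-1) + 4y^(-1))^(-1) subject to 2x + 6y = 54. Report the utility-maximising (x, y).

For CES with ρ = -1, MRS = (3/4)·(y/x)^2.
Tangency: set MRS = p_x/p_y = 2/6 = 1/3.
So (y/x)^2 = 4/9; taking the square root, y/x = 2/3, i.e. y = (2/3)·x.
Substitute into the budget 2·x + 6·y = 54: 6·x = 54, so x* = 9 and y* = (2/3)·9 = 6.

x* = 9, y* = 6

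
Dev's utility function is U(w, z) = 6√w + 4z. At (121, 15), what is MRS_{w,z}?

MRS = 3/44

MU_w = 6/(2√w), MU_z = 4.
MRS = 6/(2√w) ÷ 4.
At (121, 15): MRS = 3/44.
So at (121, 15) the consumer would give up 3/44 units of z for one more unit of w.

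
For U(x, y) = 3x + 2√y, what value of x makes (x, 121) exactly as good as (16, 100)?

x = 46/3

U(16, 100) = 68.
Set U(x, 121) = 68 and solve.
With y = 121: √121 = 11, so 3x = 68 − 2·11 = 46 and x = 46/3.
Check: U(46/3, 121) = 68.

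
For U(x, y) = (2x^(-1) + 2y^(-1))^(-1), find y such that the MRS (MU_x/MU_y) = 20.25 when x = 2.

y = 9

For CES with ρ = -1, MRS = (y/x)^2.
Setting (y/2)^2 = 20.25 gives y/2 = 4.5 and y = 9.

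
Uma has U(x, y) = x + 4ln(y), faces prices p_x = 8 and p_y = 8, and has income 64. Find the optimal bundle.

MU_x = 1, MU_y = 4/y.
MRS = 1 ÷ (4/y).
Tangency: set MRS = p_x/p_y = 8/8 = 1.
MRS depends only on y: 0.25·y = 1 ⇒ y* = 1/0.25 = 4.
From the budget, 8·x = 64 − 8·4 = 32, so x* = 4.

x* = 4, y* = 4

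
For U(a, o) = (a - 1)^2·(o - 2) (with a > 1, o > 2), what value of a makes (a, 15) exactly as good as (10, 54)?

a = 19

U(10, 54) = 4212.
Set U(a, 15) = 4212 and solve.
With o = 15: (15 − 2) = 13, so (a − 1)^2 = 4212/13 = 324.
Taking the square root (with a > 1): a − 1 = 18, so a = 19.
Check: U(19, 15) = 4212.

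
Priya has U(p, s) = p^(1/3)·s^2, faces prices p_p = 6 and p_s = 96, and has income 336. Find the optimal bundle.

p* = 8, s* = 3

MU_p = 1/3·p^(-2/3)·s^2 and MU_s = 2·p^(1/3)·s.
MRS = MU_p/MU_s = (1/6)·s/p.
Tangency: set MRS = p_p/p_s = 6/96 = 1/16.
So (1/6)·s/p = 1/16, i.e. s = 0.375·p.
Substitute into the budget 6·p + 96·s = 336: 42·p = 336, so p* = 8.
Then s* = 0.375·8 = 3.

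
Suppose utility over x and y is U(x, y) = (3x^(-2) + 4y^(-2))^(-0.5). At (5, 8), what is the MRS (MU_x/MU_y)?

MRS = 384/125

For CES with ρ = -2, MRS = (3/4)·(y/x)^3.
At (5, 8): MRS = 384/125.
That is, one extra unit of x is worth 384/125 units of y at the margin.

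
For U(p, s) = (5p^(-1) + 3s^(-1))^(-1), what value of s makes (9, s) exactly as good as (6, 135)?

s = 10

U depends on (p, s) only through S = 5p^(-1) + 3s^(-1), so equal utility means equal S. At (6, 135): S = 77/90.
With p = 9: 5·9^(-1) = 5/9, so 3s^(-1) = 77/90 − 5/9 = 0.3, i.e. s^(-1) = 0.1.
Hence s = 1/0.1 = 10.
Check: U(9, 10) = 1.1688.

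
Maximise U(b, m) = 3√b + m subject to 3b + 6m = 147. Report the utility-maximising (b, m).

b* = 9, m* = 20

MU_b = 3/(2√b), MU_m = 1.
MRS = 3/(2√b) ÷ 1.
Tangency: set MRS = p_b/p_m = 3/6 = 0.5.
MRS depends only on b: 1.5/√b = 0.5 ⇒ √b = 1.5/0.5 = 3 ⇒ b* = 9.
From the budget, 6·m = 147 − 3·9 = 120, so m* = 20.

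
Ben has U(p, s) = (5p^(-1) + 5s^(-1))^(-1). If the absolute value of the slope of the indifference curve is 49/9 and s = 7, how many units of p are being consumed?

p = 3

For CES with ρ = -1, MRS = (s/p)^2.
Setting (7/p)^2 = 49/9 gives 7/p = 7/3 and p = 3.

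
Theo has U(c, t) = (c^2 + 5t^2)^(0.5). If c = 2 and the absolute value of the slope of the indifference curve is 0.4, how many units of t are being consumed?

For CES with ρ = 2, MRS = (1/5)·(t/c)^(-1).
Setting (1/5)·(t/2)^(-1) = 0.4 gives (t/2)^(-1) = 2, so t/2 = 0.5 and t = 1.

t = 1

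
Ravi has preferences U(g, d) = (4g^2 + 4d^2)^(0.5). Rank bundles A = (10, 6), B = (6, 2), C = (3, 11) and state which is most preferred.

Bundle A

Evaluate utility at each bundle:
U(A) = 23.324.
U(B) = 12.649.
U(C) = 22.804.
Highest utility is A, so A ≻ C ≻ B.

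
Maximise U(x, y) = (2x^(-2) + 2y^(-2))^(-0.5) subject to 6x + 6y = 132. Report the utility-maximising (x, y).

x* = 11, y* = 11

For CES with ρ = -2, MRS = (y/x)^3.
Tangency: set MRS = p_x/p_y = 6/6 = 1.
So (y/x)^3 = 1; taking the cube root, y/x = 1, i.e. y = x.
Substitute into the budget 6·x + 6·y = 132: 12·x = 132, so x* = 11 and y* = 11.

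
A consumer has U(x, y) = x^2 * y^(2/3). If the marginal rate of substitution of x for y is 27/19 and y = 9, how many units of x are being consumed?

x = 19

MU_x = 2·x·y^(2/3) and MU_y = 2/3·x^2·y^(-1/3).
MRS = MU_x/MU_y = (3)·y/x.
Substitute y = 9: MRS = 27/x. Setting 27/x = 27/19 gives x = 27/(27/19) = 19.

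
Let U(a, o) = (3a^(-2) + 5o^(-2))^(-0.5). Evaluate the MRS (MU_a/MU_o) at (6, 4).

For CES with ρ = -2, MRS = (3/5)·(o/a)^3.
At (6, 4): MRS = 8/45.
So at (6, 4) the consumer would give up 8/45 units of o for one more unit of a.

MRS = 8/45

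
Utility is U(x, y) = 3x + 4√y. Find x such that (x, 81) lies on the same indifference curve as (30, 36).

x = 26

U(30, 36) = 114.
Set U(x, 81) = 114 and solve.
With y = 81: √81 = 9, so 3x = 114 − 4·9 = 78 and x = 26.
Check: U(26, 81) = 114.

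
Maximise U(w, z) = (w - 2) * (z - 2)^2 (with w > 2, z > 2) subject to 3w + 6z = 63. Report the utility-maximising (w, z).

MU_w = (z−2)^2, MU_z = 2·(w−2)·(z−2).
MRS = (1/2)·(z−2)/(w−2).
Tangency: set MRS = p_w/p_z = 3/6 = 0.5.
So (1/2)·(z − 2)/(w − 2) = 0.5, i.e. (z − 2) = (w − 2).
Rewrite the budget in excess-of-subsistence terms: 3·(w − 2) + 6·(z − 2) = 63 − 3·2 − 6·2 = 45.
Substituting, 9·(w − 2) = 45, so w − 2 = 5 and w* = 7.
Then z − 2 = 5, so z* = 7.

w* = 7, z* = 7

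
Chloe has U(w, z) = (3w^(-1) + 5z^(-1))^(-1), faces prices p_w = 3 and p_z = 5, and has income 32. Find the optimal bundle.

For CES with ρ = -1, MRS = (3/5)·(z/w)^2.
Tangency: set MRS = p_w/p_z = 3/5 = 0.6.
So (z/w)^2 = 1; taking the square root, z/w = 1, i.e. z = w.
Substitute into the budget 3·w + 5·z = 32: 8·w = 32, so w* = 4 and z* = 4.

w* = 4, z* = 4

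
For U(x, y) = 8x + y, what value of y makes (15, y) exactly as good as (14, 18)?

U(14, 18) = 130.
Set U(15, y) = 130 and solve.
8·15 + y = 130 ⇒ y = 10 ⇒ y = 10.
Check: U(15, 10) = 130.

y = 10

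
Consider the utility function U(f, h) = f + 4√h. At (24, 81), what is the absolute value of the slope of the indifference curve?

MU_f = 1, MU_h = 4/(2√h).
MRS = 1 ÷ (4/(2√h)).
At (24, 81): MRS = 4.5.
The indifference curve has slope −4.5 at this bundle.

MRS = 4.5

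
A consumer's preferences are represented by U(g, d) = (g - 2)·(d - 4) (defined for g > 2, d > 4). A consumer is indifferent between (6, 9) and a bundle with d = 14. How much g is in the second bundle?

g = 4

U(6, 9) = 20.
Set U(g, 14) = 20 and solve.
With d = 14: (14 − 4) = 10, so (g − 2) = 20/10 = 2.
So g = 2 + 2 = 4.
Check: U(4, 14) = 20.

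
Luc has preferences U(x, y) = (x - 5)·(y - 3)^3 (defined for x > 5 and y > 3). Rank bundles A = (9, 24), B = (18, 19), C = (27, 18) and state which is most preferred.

Bundle C

Evaluate utility at each bundle:
U(A) = 37044.
U(B) = 53248.
U(C) = 74250.
Highest utility is C, so C ≻ B ≻ A.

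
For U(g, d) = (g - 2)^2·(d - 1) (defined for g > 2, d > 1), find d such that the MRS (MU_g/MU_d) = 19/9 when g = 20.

MU_g = 2·(g−2)·(d−1), MU_d = (g−2)^2.
MRS = (2/1)·(d−1)/(g−2).
Substitute g = 20: MRS = (d − 1)/9. Setting this equal to 19/9 gives d − 1 = (19/9)·9 = 19, so d = 20.

d = 20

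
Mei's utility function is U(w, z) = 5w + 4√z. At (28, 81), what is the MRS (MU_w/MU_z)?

MU_w = 5, MU_z = 4/(2√z).
MRS = 5 ÷ (4/(2√z)).
At (28, 81): MRS = 22.5.
The indifference curve has slope −22.5 at this bundle.

MRS = 22.5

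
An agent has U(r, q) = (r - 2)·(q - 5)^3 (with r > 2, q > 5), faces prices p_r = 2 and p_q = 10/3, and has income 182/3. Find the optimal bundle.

MU_r = (q−5)^3, MU_q = 3·(r−2)·(q−5)^2.
MRS = (1/3)·(q−5)/(r−2).
Tangency: set MRS = p_r/p_q = 2/(10/3) = 0.6.
So (1/3)·(q − 5)/(r − 2) = 0.6, i.e. (q − 5) = 1.8·(r − 2).
Rewrite the budget in excess-of-subsistence terms: 2·(r − 2) + (10/3)·(q − 5) = 182/3 − 2·2 − (10/3)·5 = 40.
Substituting, 8·(r − 2) = 40, so r − 2 = 5 and r* = 7.
Then q − 5 = 1.8·5 = 9, so q* = 14.

r* = 7, q* = 14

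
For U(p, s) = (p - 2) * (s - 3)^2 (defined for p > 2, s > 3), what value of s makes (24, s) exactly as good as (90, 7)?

s = 11

U(90, 7) = 1408.
Set U(24, s) = 1408 and solve.
With p = 24: (24 − 2) = 22, so (s − 3)^2 = 1408/22 = 64.
Taking the square root (with s > 3): s − 3 = 8, so s = 11.
Check: U(24, 11) = 1408.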